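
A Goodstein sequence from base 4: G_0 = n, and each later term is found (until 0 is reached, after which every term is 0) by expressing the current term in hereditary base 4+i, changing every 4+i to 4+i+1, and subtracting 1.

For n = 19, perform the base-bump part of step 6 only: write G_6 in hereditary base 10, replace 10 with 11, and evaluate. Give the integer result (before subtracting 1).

G_0 = 19. HB_4(19) = 4^2 + 3. Bump = 28. G_1 = 27.
G_1 = 27. HB_5(27) = 5^2 + 2. Bump = 38. G_2 = 37.
G_2 = 37. HB_6(37) = 6^2 + 1. Bump = 50. G_3 = 49.
G_3 = 49. HB_7(49) = 7^2. Bump = 64. G_4 = 63.
G_4 = 63. HB_8(63) = 7·8 + 7. Bump = 70. G_5 = 69.
G_5 = 69. HB_9(69) = 7·9 + 6. Bump = 76. G_6 = 75.

82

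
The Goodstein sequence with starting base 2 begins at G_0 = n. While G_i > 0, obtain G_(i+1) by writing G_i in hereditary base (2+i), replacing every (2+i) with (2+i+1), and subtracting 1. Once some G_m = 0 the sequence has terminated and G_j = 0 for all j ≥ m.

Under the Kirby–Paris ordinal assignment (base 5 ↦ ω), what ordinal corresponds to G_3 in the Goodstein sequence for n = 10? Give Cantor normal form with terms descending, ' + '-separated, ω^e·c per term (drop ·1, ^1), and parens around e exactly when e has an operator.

(0) 10|_2 = 2^(2 + 1) + 2 ↦ 3^(3 + 1) + 3|_3 = 84 ⇒ 83
(1) 83|_3 = 3^(3 + 1) + 2 ↦ 4^(4 + 1) + 2|_4 = 1026 ⇒ 1025
(2) 1025|_4 = 4^(4 + 1) + 1 ↦ 5^(5 + 1) + 1|_5 = 15626 ⇒ 15625
(3) 15625|_5 = 5^(5 + 1) ↦ 6^(6 + 1)|_6 = 279936 ⇒ 279935

ω^(ω + 1)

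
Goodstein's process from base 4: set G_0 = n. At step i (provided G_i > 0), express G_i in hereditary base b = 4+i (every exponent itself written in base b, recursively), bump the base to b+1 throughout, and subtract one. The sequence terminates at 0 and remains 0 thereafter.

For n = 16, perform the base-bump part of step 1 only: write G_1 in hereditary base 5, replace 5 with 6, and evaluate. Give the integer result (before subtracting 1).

28

G_0 = 16. HB_4(16) = 4^2. Bump = 25. G_1 = 24.
G_1 = 24. HB_5(24) = 4·5 + 4. Bump = 28. G_2 = 27.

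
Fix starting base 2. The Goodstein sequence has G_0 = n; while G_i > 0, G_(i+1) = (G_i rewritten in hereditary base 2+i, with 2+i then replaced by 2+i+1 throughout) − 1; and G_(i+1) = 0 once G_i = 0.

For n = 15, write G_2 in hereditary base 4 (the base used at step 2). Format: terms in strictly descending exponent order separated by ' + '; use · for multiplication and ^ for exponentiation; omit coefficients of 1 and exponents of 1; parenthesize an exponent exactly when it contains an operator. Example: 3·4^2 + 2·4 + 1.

15 —HB2→ 2^(2 + 1) + 2^2 + 2 + 1 —bump→ 3^(3 + 1) + 3^3 + 3 + 1 = 112 —(−1)→ 111
111 —HB3→ 3^(3 + 1) + 3^3 + 3 —bump→ 4^(4 + 1) + 4^4 + 4 = 1284 —(−1)→ 1283
1283 —HB4→ 4^(4 + 1) + 4^4 + 3 —bump→ 5^(5 + 1) + 5^5 + 3 = 18753 —(−1)→ 18752

4^(4 + 1) + 4^4 + 3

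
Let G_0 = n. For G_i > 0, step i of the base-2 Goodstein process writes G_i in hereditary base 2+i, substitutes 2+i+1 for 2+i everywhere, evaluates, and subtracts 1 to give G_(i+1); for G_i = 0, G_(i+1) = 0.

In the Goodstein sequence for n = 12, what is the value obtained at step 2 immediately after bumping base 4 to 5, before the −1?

15686

base 2: 12 = 2^(2 + 1) + 2^2; at 3: 3^(3 + 1) + 3^3 = 108; next = 107
base 3: 107 = 3^(3 + 1) + 2·3^2 + 2·3 + 2; at 4: 4^(4 + 1) + 2·4^2 + 2·4 + 2 = 1066; next = 1065
base 4: 1065 = 4^(4 + 1) + 2·4^2 + 2·4 + 1; at 5: 5^(5 + 1) + 2·5^2 + 2·5 + 1 = 15686; next = 15685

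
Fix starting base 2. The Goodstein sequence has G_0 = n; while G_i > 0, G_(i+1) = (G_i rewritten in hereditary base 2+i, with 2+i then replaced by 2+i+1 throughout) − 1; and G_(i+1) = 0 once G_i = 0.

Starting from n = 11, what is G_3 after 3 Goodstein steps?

step 0: 11 = 2^(2 + 1) + 2 + 1; sub 3 for 2: 3^(3 + 1) + 3 + 1; = 85; G_1 = 85−1 = 84
step 1: 84 = 3^(3 + 1) + 3; sub 4 for 3: 4^(4 + 1) + 4; = 1028; G_2 = 1028−1 = 1027
step 2: 1027 = 4^(4 + 1) + 3; sub 5 for 4: 5^(5 + 1) + 3; = 15628; G_3 = 15628−1 = 15627

15627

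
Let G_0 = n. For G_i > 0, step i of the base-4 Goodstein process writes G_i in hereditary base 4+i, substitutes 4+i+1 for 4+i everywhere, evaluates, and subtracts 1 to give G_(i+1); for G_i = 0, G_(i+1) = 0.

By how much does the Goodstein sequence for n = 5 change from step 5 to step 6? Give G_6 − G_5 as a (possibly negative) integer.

-1

base 4: 5 = 4 + 1; at 5: 5 + 1 = 6; next = 5
base 5: 5 = 5; at 6: 6 = 6; next = 5
base 6: 5 = 5; at 7: 5 = 5; next = 4
base 7: 4 = 4; at 8: 4 = 4; next = 3
base 8: 3 = 3; at 9: 3 = 3; next = 2
base 9: 2 = 2; at 10: 2 = 2; next = 1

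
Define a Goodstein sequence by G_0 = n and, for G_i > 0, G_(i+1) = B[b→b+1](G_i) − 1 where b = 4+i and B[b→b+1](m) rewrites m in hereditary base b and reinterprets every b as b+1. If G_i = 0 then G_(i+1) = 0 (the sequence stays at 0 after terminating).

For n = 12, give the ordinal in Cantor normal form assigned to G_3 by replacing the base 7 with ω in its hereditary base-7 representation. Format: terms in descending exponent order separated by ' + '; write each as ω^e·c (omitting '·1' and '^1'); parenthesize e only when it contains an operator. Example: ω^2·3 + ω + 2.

ω·2 + 2

G_0=12  [base 4] 3·4  →[4↦5]→  3·5 = 15  −1 ⇒ G_1=14
G_1=14  [base 5] 2·5 + 4  →[5↦6]→  2·6 + 4 = 16  −1 ⇒ G_2=15
G_2=15  [base 6] 2·6 + 3  →[6↦7]→  2·7 + 3 = 17  −1 ⇒ G_3=16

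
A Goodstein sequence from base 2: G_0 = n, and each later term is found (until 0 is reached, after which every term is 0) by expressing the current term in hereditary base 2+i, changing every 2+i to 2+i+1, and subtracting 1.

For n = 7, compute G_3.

3127

step 0: 7 = 2^2 + 2 + 1; sub 3 for 2: 3^3 + 3 + 1; = 31; G_1 = 31−1 = 30
step 1: 30 = 3^3 + 3; sub 4 for 3: 4^4 + 4; = 260; G_2 = 260−1 = 259
step 2: 259 = 4^4 + 3; sub 5 for 4: 5^5 + 3; = 3128; G_3 = 3128−1 = 3127
step 3: 3127 = 5^5 + 2; sub 6 for 5: 6^6 + 2; = 46658; G_4 = 46658−1 = 46657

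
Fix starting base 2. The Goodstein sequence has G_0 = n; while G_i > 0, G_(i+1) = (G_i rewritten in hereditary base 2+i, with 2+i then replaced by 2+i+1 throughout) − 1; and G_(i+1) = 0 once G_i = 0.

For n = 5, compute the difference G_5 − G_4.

422

5 —HB2→ 2^2 + 1 —bump→ 3^3 + 1 = 28 —(−1)→ 27
27 —HB3→ 3^3 —bump→ 4^4 = 256 —(−1)→ 255
255 —HB4→ 3·4^3 + 3·4^2 + 3·4 + 3 —bump→ 3·5^3 + 3·5^2 + 3·5 + 3 = 468 —(−1)→ 467
467 —HB5→ 3·5^3 + 3·5^2 + 3·5 + 2 —bump→ 3·6^3 + 3·6^2 + 3·6 + 2 = 776 —(−1)→ 775
775 —HB6→ 3·6^3 + 3·6^2 + 3·6 + 1 —bump→ 3·7^3 + 3·7^2 + 3·7 + 1 = 1198 —(−1)→ 1197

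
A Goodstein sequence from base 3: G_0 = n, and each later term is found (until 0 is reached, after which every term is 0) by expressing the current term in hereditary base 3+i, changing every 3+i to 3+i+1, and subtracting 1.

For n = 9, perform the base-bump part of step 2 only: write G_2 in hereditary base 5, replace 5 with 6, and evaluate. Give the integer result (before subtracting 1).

base 3: 9 = 3^2; at 4: 4^2 = 16; next = 15
base 4: 15 = 3·4 + 3; at 5: 3·5 + 3 = 18; next = 17
base 5: 17 = 3·5 + 2; at 6: 3·6 + 2 = 20; next = 19

20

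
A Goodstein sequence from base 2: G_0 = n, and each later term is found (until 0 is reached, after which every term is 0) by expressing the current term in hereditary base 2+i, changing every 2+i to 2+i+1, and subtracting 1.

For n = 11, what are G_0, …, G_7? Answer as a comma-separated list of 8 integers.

11, 84, 1027, 15627, 279937, 5764801, 134217727, 2749609302

(0) 11|_2 = 2^(2 + 1) + 2 + 1 ↦ 3^(3 + 1) + 3 + 1|_3 = 85 ⇒ 84
(1) 84|_3 = 3^(3 + 1) + 3 ↦ 4^(4 + 1) + 4|_4 = 1028 ⇒ 1027
(2) 1027|_4 = 4^(4 + 1) + 3 ↦ 5^(5 + 1) + 3|_5 = 15628 ⇒ 15627
(3) 15627|_5 = 5^(5 + 1) + 2 ↦ 6^(6 + 1) + 2|_6 = 279938 ⇒ 279937
(4) 279937|_6 = 6^(6 + 1) + 1 ↦ 7^(7 + 1) + 1|_7 = 5764802 ⇒ 5764801
(5) 5764801|_7 = 7^(7 + 1) ↦ 8^(8 + 1)|_8 = 134217728 ⇒ 134217727
(6) 134217727|_8 = 7·8^8 + 7·8^7 + 7·8^6 + 7·8^5 + 7·8^4 + 7·8^3 + 7·8^2 + 7·8 + 7 ↦ 7·9^9 + 7·9^7 + 7·9^6 + 7·9^5 + 7·9^4 + 7·9^3 + 7·9^2 + 7·9 + 7|_9 = 2749609303 ⇒ 2749609302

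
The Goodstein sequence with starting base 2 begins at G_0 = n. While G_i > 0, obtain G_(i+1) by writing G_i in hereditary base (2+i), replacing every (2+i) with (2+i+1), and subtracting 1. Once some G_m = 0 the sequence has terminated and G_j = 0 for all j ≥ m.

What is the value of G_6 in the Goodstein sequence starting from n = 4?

base 2: 4 = 2^2; at 3: 3^3 = 27; next = 26
base 3: 26 = 2·3^2 + 2·3 + 2; at 4: 2·4^2 + 2·4 + 2 = 42; next = 41
base 4: 41 = 2·4^2 + 2·4 + 1; at 5: 2·5^2 + 2·5 + 1 = 61; next = 60
base 5: 60 = 2·5^2 + 2·5; at 6: 2·6^2 + 2·6 = 84; next = 83
base 6: 83 = 2·6^2 + 6 + 5; at 7: 2·7^2 + 7 + 5 = 110; next = 109
base 7: 109 = 2·7^2 + 7 + 4; at 8: 2·8^2 + 8 + 4 = 140; next = 139
base 8: 139 = 2·8^2 + 8 + 3; at 9: 2·9^2 + 9 + 3 = 174; next = 173

139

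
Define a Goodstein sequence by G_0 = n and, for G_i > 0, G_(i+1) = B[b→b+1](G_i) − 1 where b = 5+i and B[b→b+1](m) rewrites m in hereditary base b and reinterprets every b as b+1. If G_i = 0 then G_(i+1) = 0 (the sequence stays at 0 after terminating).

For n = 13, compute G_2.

15

i=0: 13 = 2·5 + 3 (b=5); 5→6: 2·6 + 3 = 15; 15−1 = 14
i=1: 14 = 2·6 + 2 (b=6); 6→7: 2·7 + 2 = 16; 16−1 = 15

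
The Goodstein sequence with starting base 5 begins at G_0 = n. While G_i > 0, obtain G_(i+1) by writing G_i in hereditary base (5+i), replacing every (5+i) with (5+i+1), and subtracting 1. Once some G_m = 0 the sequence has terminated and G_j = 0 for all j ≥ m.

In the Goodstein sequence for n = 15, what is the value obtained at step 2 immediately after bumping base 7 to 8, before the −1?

G_0=15  [base 5] 3·5  →[5↦6]→  3·6 = 18  −1 ⇒ G_1=17
G_1=17  [base 6] 2·6 + 5  →[6↦7]→  2·7 + 5 = 19  −1 ⇒ G_2=18

20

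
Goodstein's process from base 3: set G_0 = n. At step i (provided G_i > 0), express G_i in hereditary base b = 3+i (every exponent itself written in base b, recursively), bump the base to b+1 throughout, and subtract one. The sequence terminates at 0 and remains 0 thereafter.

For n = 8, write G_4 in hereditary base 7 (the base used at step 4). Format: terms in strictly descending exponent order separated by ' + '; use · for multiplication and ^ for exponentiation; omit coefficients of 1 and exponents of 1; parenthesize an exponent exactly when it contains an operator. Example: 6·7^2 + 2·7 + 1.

base 3: 8 = 2·3 + 2; at 4: 2·4 + 2 = 10; next = 9
base 4: 9 = 2·4 + 1; at 5: 2·5 + 1 = 11; next = 10
base 5: 10 = 2·5; at 6: 2·6 = 12; next = 11
base 6: 11 = 6 + 5; at 7: 7 + 5 = 12; next = 11
base 7: 11 = 7 + 4; at 8: 8 + 4 = 12; next = 11

7 + 4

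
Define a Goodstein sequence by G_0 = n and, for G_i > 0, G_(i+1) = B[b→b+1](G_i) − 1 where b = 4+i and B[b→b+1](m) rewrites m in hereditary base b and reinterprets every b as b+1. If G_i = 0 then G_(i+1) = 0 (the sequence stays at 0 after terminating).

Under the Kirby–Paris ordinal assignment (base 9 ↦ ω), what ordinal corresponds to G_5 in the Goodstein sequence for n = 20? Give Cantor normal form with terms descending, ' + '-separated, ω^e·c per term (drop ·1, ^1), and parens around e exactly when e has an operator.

ω^2

[0] 20 ≡ 4^2 + 4 (base 4). Lift 5: 30. −1: 29.
[1] 29 ≡ 5^2 + 4 (base 5). Lift 6: 40. −1: 39.
[2] 39 ≡ 6^2 + 3 (base 6). Lift 7: 52. −1: 51.
[3] 51 ≡ 7^2 + 2 (base 7). Lift 8: 66. −1: 65.
[4] 65 ≡ 8^2 + 1 (base 8). Lift 9: 82. −1: 81.
[5] 81 ≡ 9^2 (base 9). Lift 10: 100. −1: 99.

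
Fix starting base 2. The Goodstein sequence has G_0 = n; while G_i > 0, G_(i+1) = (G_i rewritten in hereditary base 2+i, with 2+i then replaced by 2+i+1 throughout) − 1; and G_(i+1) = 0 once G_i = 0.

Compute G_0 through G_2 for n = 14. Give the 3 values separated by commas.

14, 110, 1281

step 0: 14 = 2^(2 + 1) + 2^2 + 2; sub 3 for 2: 3^(3 + 1) + 3^3 + 3; = 111; G_1 = 111−1 = 110
step 1: 110 = 3^(3 + 1) + 3^3 + 2; sub 4 for 3: 4^(4 + 1) + 4^4 + 2; = 1282; G_2 = 1282−1 = 1281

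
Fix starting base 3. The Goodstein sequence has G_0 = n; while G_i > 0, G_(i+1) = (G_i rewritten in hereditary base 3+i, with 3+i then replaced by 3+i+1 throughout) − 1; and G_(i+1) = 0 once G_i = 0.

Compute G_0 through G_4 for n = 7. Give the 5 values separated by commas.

7 —HB3→ 2·3 + 1 —bump→ 2·4 + 1 = 9 —(−1)→ 8
8 —HB4→ 2·4 —bump→ 2·5 = 10 —(−1)→ 9
9 —HB5→ 5 + 4 —bump→ 6 + 4 = 10 —(−1)→ 9
9 —HB6→ 6 + 3 —bump→ 7 + 3 = 10 —(−1)→ 9

7, 8, 9, 9, 9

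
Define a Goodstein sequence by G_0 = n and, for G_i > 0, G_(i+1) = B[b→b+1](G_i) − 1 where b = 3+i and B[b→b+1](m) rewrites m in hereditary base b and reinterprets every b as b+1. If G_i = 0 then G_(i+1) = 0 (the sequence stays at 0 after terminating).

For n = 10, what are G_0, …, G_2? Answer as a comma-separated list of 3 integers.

10, 16, 24

10 —HB3→ 3^2 + 1 —bump→ 4^2 + 1 = 17 —(−1)→ 16
16 —HB4→ 4^2 —bump→ 5^2 = 25 —(−1)→ 24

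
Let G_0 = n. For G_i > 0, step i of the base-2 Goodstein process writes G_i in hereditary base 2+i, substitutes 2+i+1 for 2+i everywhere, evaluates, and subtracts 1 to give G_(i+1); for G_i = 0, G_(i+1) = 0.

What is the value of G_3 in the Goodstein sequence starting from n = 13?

i=0: 13 = 2^(2 + 1) + 2^2 + 1 (b=2); 2→3: 3^(3 + 1) + 3^3 + 1 = 109; 109−1 = 108
i=1: 108 = 3^(3 + 1) + 3^3 (b=3); 3→4: 4^(4 + 1) + 4^4 = 1280; 1280−1 = 1279
i=2: 1279 = 4^(4 + 1) + 3·4^3 + 3·4^2 + 3·4 + 3 (b=4); 4→5: 5^(5 + 1) + 3·5^3 + 3·5^2 + 3·5 + 3 = 16093; 16093−1 = 16092
i=3: 16092 = 5^(5 + 1) + 3·5^3 + 3·5^2 + 3·5 + 2 (b=5); 5→6: 6^(6 + 1) + 3·6^3 + 3·6^2 + 3·6 + 2 = 280712; 280712−1 = 280711

16092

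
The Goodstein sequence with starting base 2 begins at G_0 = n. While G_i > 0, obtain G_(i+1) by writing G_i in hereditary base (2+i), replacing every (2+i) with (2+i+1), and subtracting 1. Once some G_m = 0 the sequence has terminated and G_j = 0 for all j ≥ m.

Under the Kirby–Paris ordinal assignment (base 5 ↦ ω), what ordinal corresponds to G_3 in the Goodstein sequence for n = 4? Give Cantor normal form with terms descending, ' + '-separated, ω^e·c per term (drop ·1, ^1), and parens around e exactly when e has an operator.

base 2: 4 = 2^2; at 3: 3^3 = 27; next = 26
base 3: 26 = 2·3^2 + 2·3 + 2; at 4: 2·4^2 + 2·4 + 2 = 42; next = 41
base 4: 41 = 2·4^2 + 2·4 + 1; at 5: 2·5^2 + 2·5 + 1 = 61; next = 60
base 5: 60 = 2·5^2 + 2·5; at 6: 2·6^2 + 2·6 = 84; next = 83

ω^2·2 + ω·2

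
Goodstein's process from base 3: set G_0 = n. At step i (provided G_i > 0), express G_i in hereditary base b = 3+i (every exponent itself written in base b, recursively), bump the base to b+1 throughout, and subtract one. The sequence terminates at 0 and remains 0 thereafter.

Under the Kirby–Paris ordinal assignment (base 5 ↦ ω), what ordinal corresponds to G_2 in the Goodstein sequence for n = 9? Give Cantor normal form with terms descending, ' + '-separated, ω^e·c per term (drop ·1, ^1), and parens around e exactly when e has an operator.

[0] 9 ≡ 3^2 (base 3). Lift 4: 16. −1: 15.
[1] 15 ≡ 3·4 + 3 (base 4). Lift 5: 18. −1: 17.

ω·3 + 2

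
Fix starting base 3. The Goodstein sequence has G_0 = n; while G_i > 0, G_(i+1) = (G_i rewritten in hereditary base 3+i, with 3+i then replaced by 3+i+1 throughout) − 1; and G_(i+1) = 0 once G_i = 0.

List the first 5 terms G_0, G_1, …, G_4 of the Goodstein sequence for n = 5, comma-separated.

G_0=5  [base 3] 3 + 2  →[3↦4]→  4 + 2 = 6  −1 ⇒ G_1=5
G_1=5  [base 4] 4 + 1  →[4↦5]→  5 + 1 = 6  −1 ⇒ G_2=5
G_2=5  [base 5] 5  →[5↦6]→  6 = 6  −1 ⇒ G_3=5
G_3=5  [base 6] 5  →[6↦7]→  5 = 5  −1 ⇒ G_4=4

5, 5, 5, 5, 4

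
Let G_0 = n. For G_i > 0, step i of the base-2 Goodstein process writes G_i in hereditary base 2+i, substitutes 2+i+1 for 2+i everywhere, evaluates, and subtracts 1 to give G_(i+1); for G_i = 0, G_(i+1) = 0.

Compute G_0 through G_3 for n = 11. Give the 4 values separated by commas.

11, 84, 1027, 15627

G_0 = 11. HB_2(11) = 2^(2 + 1) + 2 + 1. Bump = 85. G_1 = 84.
G_1 = 84. HB_3(84) = 3^(3 + 1) + 3. Bump = 1028. G_2 = 1027.
G_2 = 1027. HB_4(1027) = 4^(4 + 1) + 3. Bump = 15628. G_3 = 15627.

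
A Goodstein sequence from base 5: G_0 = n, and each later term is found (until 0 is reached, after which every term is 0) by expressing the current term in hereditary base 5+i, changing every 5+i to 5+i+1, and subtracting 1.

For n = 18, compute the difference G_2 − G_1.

G_0 = 18. HB_5(18) = 3·5 + 3. Bump = 21. G_1 = 20.
G_1 = 20. HB_6(20) = 3·6 + 2. Bump = 23. G_2 = 22.

2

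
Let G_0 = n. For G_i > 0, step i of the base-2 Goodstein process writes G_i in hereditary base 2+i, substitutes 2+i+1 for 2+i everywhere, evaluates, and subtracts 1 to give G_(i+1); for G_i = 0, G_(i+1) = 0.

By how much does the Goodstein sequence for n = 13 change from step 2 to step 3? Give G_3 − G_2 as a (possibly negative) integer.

14813

step 0: 13 = 2^(2 + 1) + 2^2 + 1; sub 3 for 2: 3^(3 + 1) + 3^3 + 1; = 109; G_1 = 109−1 = 108
step 1: 108 = 3^(3 + 1) + 3^3; sub 4 for 3: 4^(4 + 1) + 4^4; = 1280; G_2 = 1280−1 = 1279
step 2: 1279 = 4^(4 + 1) + 3·4^3 + 3·4^2 + 3·4 + 3; sub 5 for 4: 5^(5 + 1) + 3·5^3 + 3·5^2 + 3·5 + 3; = 16093; G_3 = 16093−1 = 16092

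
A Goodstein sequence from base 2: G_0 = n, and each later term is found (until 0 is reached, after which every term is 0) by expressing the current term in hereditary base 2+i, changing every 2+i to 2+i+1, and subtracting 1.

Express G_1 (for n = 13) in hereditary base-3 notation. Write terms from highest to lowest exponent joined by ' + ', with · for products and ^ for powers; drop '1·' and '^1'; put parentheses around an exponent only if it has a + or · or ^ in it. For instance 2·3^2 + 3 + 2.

3^(3 + 1) + 3^3

base 2: 13 = 2^(2 + 1) + 2^2 + 1; at 3: 3^(3 + 1) + 3^3 + 1 = 109; next = 108
base 3: 108 = 3^(3 + 1) + 3^3; at 4: 4^(4 + 1) + 4^4 = 1280; next = 1279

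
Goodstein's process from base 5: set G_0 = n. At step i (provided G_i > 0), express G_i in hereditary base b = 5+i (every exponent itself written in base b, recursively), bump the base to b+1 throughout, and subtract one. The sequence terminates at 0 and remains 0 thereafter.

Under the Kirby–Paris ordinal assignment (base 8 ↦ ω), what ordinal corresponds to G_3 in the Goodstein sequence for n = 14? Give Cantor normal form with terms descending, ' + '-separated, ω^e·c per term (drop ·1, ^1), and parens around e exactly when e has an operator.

ω·2 + 1

base 5: 14 = 2·5 + 4; at 6: 2·6 + 4 = 16; next = 15
base 6: 15 = 2·6 + 3; at 7: 2·7 + 3 = 17; next = 16
base 7: 16 = 2·7 + 2; at 8: 2·8 + 2 = 18; next = 17
base 8: 17 = 2·8 + 1; at 9: 2·9 + 1 = 19; next = 18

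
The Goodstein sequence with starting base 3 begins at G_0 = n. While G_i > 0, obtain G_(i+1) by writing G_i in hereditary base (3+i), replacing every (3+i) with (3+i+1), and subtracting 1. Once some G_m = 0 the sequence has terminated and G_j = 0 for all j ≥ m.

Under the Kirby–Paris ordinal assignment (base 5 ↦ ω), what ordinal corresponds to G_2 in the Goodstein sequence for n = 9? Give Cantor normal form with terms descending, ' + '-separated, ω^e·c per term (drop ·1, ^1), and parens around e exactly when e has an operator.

ω·3 + 2

i=0: 9 = 3^2 (b=3); 3→4: 4^2 = 16; 16−1 = 15
i=1: 15 = 3·4 + 3 (b=4); 4→5: 3·5 + 3 = 18; 18−1 = 17
i=2: 17 = 3·5 + 2 (b=5); 5→6: 3·6 + 2 = 20; 20−1 = 19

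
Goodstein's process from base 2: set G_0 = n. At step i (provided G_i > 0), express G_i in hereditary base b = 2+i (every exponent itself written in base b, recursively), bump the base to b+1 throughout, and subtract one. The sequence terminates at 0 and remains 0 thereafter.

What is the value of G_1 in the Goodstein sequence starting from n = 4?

26

G_0 = 4. HB_2(4) = 2^2. Bump = 27. G_1 = 26.
G_1 = 26. HB_3(26) = 2·3^2 + 2·3 + 2. Bump = 42. G_2 = 41.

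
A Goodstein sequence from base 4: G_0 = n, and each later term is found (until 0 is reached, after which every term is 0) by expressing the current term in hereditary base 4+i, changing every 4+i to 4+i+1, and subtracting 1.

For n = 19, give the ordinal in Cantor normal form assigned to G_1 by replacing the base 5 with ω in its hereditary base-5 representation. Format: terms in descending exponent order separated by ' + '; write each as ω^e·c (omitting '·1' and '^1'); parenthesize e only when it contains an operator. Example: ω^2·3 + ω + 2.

step 0: 19 = 4^2 + 3; sub 5 for 4: 5^2 + 3; = 28; G_1 = 28−1 = 27
step 1: 27 = 5^2 + 2; sub 6 for 5: 6^2 + 2; = 38; G_2 = 38−1 = 37

ω^2 + 2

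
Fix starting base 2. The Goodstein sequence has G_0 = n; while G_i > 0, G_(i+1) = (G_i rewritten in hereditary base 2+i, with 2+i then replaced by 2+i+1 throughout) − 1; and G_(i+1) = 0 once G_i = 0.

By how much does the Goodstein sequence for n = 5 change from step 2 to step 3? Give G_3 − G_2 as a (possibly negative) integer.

212

5 —HB2→ 2^2 + 1 —bump→ 3^3 + 1 = 28 —(−1)→ 27
27 —HB3→ 3^3 —bump→ 4^4 = 256 —(−1)→ 255
255 —HB4→ 3·4^3 + 3·4^2 + 3·4 + 3 —bump→ 3·5^3 + 3·5^2 + 3·5 + 3 = 468 —(−1)→ 467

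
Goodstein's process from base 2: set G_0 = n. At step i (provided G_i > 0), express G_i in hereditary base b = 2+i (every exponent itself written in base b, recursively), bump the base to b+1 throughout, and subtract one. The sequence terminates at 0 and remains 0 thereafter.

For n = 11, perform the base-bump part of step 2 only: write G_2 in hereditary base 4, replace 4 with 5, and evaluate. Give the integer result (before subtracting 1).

G_0 = 11. HB_2(11) = 2^(2 + 1) + 2 + 1. Bump = 85. G_1 = 84.
G_1 = 84. HB_3(84) = 3^(3 + 1) + 3. Bump = 1028. G_2 = 1027.

15628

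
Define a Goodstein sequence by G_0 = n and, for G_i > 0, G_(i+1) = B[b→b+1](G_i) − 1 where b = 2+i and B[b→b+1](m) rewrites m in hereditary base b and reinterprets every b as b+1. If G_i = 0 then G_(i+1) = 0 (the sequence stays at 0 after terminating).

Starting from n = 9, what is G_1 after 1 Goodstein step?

G_0 = 9. HB_2(9) = 2^(2 + 1) + 1. Bump = 82. G_1 = 81.
G_1 = 81. HB_3(81) = 3^(3 + 1). Bump = 1024. G_2 = 1023.

81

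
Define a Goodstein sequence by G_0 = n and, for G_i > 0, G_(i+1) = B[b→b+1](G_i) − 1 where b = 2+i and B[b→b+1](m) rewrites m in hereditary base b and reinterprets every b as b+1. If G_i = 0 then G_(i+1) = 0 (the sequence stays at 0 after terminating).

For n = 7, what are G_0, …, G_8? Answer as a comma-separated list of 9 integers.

7, 30, 259, 3127, 46657, 823543, 16777215, 37665879, 77777775

step 0: 7 = 2^2 + 2 + 1; sub 3 for 2: 3^3 + 3 + 1; = 31; G_1 = 31−1 = 30
step 1: 30 = 3^3 + 3; sub 4 for 3: 4^4 + 4; = 260; G_2 = 260−1 = 259
step 2: 259 = 4^4 + 3; sub 5 for 4: 5^5 + 3; = 3128; G_3 = 3128−1 = 3127
step 3: 3127 = 5^5 + 2; sub 6 for 5: 6^6 + 2; = 46658; G_4 = 46658−1 = 46657
step 4: 46657 = 6^6 + 1; sub 7 for 6: 7^7 + 1; = 823544; G_5 = 823544−1 = 823543
step 5: 823543 = 7^7; sub 8 for 7: 8^8; = 16777216; G_6 = 16777216−1 = 16777215
step 6: 16777215 = 7·8^7 + 7·8^6 + 7·8^5 + 7·8^4 + 7·8^3 + 7·8^2 + 7·8 + 7; sub 9 for 8: 7·9^7 + 7·9^6 + 7·9^5 + 7·9^4 + 7·9^3 + 7·9^2 + 7·9 + 7; = 37665880; G_7 = 37665880−1 = 37665879
step 7: 37665879 = 7·9^7 + 7·9^6 + 7·9^5 + 7·9^4 + 7·9^3 + 7·9^2 + 7·9 + 6; sub 10 for 9: 7·10^7 + 7·10^6 + 7·10^5 + 7·10^4 + 7·10^3 + 7·10^2 + 7·10 + 6; = 77777776; G_8 = 77777776−1 = 77777775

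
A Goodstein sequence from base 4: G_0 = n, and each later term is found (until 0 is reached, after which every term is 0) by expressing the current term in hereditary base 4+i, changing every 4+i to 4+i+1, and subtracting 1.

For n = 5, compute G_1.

5

G_0 = 5. HB_4(5) = 4 + 1. Bump = 6. G_1 = 5.
G_1 = 5. HB_5(5) = 5. Bump = 6. G_2 = 5.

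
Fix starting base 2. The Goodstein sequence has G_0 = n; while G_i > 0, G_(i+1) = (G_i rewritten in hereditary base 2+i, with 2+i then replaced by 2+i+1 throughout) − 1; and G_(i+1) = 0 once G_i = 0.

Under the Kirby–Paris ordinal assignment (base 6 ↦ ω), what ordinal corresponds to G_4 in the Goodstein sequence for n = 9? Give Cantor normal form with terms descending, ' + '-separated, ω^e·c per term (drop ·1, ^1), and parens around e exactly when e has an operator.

(0) 9|_2 = 2^(2 + 1) + 1 ↦ 3^(3 + 1) + 1|_3 = 82 ⇒ 81
(1) 81|_3 = 3^(3 + 1) ↦ 4^(4 + 1)|_4 = 1024 ⇒ 1023
(2) 1023|_4 = 3·4^4 + 3·4^3 + 3·4^2 + 3·4 + 3 ↦ 3·5^5 + 3·5^3 + 3·5^2 + 3·5 + 3|_5 = 9843 ⇒ 9842
(3) 9842|_5 = 3·5^5 + 3·5^3 + 3·5^2 + 3·5 + 2 ↦ 3·6^6 + 3·6^3 + 3·6^2 + 3·6 + 2|_6 = 140744 ⇒ 140743
(4) 140743|_6 = 3·6^6 + 3·6^3 + 3·6^2 + 3·6 + 1 ↦ 3·7^7 + 3·7^3 + 3·7^2 + 3·7 + 1|_7 = 2471827 ⇒ 2471826

ω^ω·3 + ω^3·3 + ω^2·3 + ω·3 + 1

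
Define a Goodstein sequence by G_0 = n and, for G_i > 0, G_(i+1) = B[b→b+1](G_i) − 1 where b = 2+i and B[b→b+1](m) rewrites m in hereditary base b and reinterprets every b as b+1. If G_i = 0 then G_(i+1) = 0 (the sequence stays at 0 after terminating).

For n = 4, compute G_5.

[0] 4 ≡ 2^2 (base 2). Lift 3: 27. −1: 26.
[1] 26 ≡ 2·3^2 + 2·3 + 2 (base 3). Lift 4: 42. −1: 41.
[2] 41 ≡ 2·4^2 + 2·4 + 1 (base 4). Lift 5: 61. −1: 60.
[3] 60 ≡ 2·5^2 + 2·5 (base 5). Lift 6: 84. −1: 83.
[4] 83 ≡ 2·6^2 + 6 + 5 (base 6). Lift 7: 110. −1: 109.
[5] 109 ≡ 2·7^2 + 7 + 4 (base 7). Lift 8: 140. −1: 139.

109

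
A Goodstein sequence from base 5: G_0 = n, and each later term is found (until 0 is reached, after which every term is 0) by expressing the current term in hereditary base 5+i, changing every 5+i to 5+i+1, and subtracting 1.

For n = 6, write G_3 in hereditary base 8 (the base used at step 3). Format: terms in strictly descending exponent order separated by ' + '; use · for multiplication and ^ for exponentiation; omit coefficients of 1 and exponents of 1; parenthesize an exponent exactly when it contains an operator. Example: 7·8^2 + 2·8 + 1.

6 —HB5→ 5 + 1 —bump→ 6 + 1 = 7 —(−1)→ 6
6 —HB6→ 6 —bump→ 7 = 7 —(−1)→ 6
6 —HB7→ 6 —bump→ 6 = 6 —(−1)→ 5
5 —HB8→ 5 —bump→ 5 = 5 —(−1)→ 4

5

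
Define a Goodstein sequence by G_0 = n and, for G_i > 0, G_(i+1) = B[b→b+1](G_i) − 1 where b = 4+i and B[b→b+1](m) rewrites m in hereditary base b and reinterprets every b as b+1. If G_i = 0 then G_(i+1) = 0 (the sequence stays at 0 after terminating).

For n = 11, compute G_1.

step 0: 11 = 2·4 + 3; sub 5 for 4: 2·5 + 3; = 13; G_1 = 13−1 = 12
step 1: 12 = 2·5 + 2; sub 6 for 5: 2·6 + 2; = 14; G_2 = 14−1 = 13

12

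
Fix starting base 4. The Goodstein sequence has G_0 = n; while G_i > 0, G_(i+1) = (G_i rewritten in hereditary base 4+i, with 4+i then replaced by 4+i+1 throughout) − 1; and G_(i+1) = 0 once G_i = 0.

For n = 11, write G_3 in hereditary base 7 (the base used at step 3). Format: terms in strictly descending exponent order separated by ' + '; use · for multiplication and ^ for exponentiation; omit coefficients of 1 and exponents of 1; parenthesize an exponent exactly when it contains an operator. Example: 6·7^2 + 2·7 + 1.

2·7

G_0=11  [base 4] 2·4 + 3  →[4↦5]→  2·5 + 3 = 13  −1 ⇒ G_1=12
G_1=12  [base 5] 2·5 + 2  →[5↦6]→  2·6 + 2 = 14  −1 ⇒ G_2=13
G_2=13  [base 6] 2·6 + 1  →[6↦7]→  2·7 + 1 = 15  −1 ⇒ G_3=14
G_3=14  [base 7] 2·7  →[7↦8]→  2·8 = 16  −1 ⇒ G_4=15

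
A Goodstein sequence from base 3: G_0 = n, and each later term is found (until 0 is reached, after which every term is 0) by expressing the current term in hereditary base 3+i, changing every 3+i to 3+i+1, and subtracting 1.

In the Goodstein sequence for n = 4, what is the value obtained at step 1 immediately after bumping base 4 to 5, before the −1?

5

4 —HB3→ 3 + 1 —bump→ 4 + 1 = 5 —(−1)→ 4
4 —HB4→ 4 —bump→ 5 = 5 —(−1)→ 4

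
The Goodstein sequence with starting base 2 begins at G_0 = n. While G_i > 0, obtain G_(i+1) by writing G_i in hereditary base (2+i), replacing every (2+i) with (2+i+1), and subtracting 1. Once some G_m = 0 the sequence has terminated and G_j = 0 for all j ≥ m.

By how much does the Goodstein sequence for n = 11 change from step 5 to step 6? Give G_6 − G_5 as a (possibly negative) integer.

128452926

base 2: 11 = 2^(2 + 1) + 2 + 1; at 3: 3^(3 + 1) + 3 + 1 = 85; next = 84
base 3: 84 = 3^(3 + 1) + 3; at 4: 4^(4 + 1) + 4 = 1028; next = 1027
base 4: 1027 = 4^(4 + 1) + 3; at 5: 5^(5 + 1) + 3 = 15628; next = 15627
base 5: 15627 = 5^(5 + 1) + 2; at 6: 6^(6 + 1) + 2 = 279938; next = 279937
base 6: 279937 = 6^(6 + 1) + 1; at 7: 7^(7 + 1) + 1 = 5764802; next = 5764801
base 7: 5764801 = 7^(7 + 1); at 8: 8^(8 + 1) = 134217728; next = 134217727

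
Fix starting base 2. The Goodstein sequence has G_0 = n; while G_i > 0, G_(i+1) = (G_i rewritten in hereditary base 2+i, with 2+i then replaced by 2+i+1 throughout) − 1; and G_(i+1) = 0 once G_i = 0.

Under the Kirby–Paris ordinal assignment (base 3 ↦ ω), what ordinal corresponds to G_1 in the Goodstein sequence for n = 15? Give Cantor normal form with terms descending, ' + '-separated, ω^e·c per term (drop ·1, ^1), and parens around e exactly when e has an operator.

[0] 15 ≡ 2^(2 + 1) + 2^2 + 2 + 1 (base 2). Lift 3: 112. −1: 111.
[1] 111 ≡ 3^(3 + 1) + 3^3 + 3 (base 3). Lift 4: 1284. −1: 1283.

ω^(ω + 1) + ω^ω + ω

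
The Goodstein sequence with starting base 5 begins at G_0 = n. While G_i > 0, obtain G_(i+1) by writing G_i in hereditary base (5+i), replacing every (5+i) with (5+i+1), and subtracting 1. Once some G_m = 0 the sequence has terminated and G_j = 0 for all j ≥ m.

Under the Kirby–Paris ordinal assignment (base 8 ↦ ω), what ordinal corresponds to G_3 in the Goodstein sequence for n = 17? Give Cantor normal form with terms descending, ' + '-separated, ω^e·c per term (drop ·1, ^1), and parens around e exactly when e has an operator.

ω·2 + 7

(0) 17|_5 = 3·5 + 2 ↦ 3·6 + 2|_6 = 20 ⇒ 19
(1) 19|_6 = 3·6 + 1 ↦ 3·7 + 1|_7 = 22 ⇒ 21
(2) 21|_7 = 3·7 ↦ 3·8|_8 = 24 ⇒ 23
(3) 23|_8 = 2·8 + 7 ↦ 2·9 + 7|_9 = 25 ⇒ 24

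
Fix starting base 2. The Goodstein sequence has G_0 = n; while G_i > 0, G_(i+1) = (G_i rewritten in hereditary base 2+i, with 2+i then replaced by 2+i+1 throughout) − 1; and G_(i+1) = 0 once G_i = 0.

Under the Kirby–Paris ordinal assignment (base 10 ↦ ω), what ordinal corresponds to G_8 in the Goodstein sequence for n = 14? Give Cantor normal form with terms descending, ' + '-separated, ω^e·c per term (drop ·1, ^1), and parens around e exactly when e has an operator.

ω^(ω + 1) + ω^5·5 + ω^4·5 + ω^3·5 + ω^2·5 + ω·5 + 1

i=0: 14 = 2^(2 + 1) + 2^2 + 2 (b=2); 2→3: 3^(3 + 1) + 3^3 + 3 = 111; 111−1 = 110
i=1: 110 = 3^(3 + 1) + 3^3 + 2 (b=3); 3→4: 4^(4 + 1) + 4^4 + 2 = 1282; 1282−1 = 1281
i=2: 1281 = 4^(4 + 1) + 4^4 + 1 (b=4); 4→5: 5^(5 + 1) + 5^5 + 1 = 18751; 18751−1 = 18750
i=3: 18750 = 5^(5 + 1) + 5^5 (b=5); 5→6: 6^(6 + 1) + 6^6 = 326592; 326592−1 = 326591
i=4: 326591 = 6^(6 + 1) + 5·6^5 + 5·6^4 + 5·6^3 + 5·6^2 + 5·6 + 5 (b=6); 6→7: 7^(7 + 1) + 5·7^5 + 5·7^4 + 5·7^3 + 5·7^2 + 5·7 + 5 = 5862841; 5862841−1 = 5862840
i=5: 5862840 = 7^(7 + 1) + 5·7^5 + 5·7^4 + 5·7^3 + 5·7^2 + 5·7 + 4 (b=7); 7→8: 8^(8 + 1) + 5·8^5 + 5·8^4 + 5·8^3 + 5·8^2 + 5·8 + 4 = 134404972; 134404972−1 = 134404971
i=6: 134404971 = 8^(8 + 1) + 5·8^5 + 5·8^4 + 5·8^3 + 5·8^2 + 5·8 + 3 (b=8); 8→9: 9^(9 + 1) + 5·9^5 + 5·9^4 + 5·9^3 + 5·9^2 + 5·9 + 3 = 3487116549; 3487116549−1 = 3487116548
i=7: 3487116548 = 9^(9 + 1) + 5·9^5 + 5·9^4 + 5·9^3 + 5·9^2 + 5·9 + 2 (b=9); 9→10: 10^(10 + 1) + 5·10^5 + 5·10^4 + 5·10^3 + 5·10^2 + 5·10 + 2 = 100000555552; 100000555552−1 = 100000555551
i=8: 100000555551 = 10^(10 + 1) + 5·10^5 + 5·10^4 + 5·10^3 + 5·10^2 + 5·10 + 1 (b=10); 10→11: 11^(11 + 1) + 5·11^5 + 5·11^4 + 5·11^3 + 5·11^2 + 5·11 + 1 = 3138429262497; 3138429262497−1 = 3138429262496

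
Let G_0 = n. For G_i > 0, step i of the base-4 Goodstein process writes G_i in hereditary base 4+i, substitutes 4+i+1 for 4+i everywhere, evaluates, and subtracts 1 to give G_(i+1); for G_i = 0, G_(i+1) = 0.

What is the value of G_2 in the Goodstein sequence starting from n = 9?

(0) 9|_4 = 2·4 + 1 ↦ 2·5 + 1|_5 = 11 ⇒ 10
(1) 10|_5 = 2·5 ↦ 2·6|_6 = 12 ⇒ 11
(2) 11|_6 = 6 + 5 ↦ 7 + 5|_7 = 12 ⇒ 11

11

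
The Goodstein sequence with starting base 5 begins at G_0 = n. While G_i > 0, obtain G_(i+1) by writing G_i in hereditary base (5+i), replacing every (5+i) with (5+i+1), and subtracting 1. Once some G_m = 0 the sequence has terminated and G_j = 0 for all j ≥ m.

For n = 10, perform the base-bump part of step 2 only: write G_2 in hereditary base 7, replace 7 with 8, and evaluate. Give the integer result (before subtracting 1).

12

G_0 = 10. HB_5(10) = 2·5. Bump = 12. G_1 = 11.
G_1 = 11. HB_6(11) = 6 + 5. Bump = 12. G_2 = 11.
G_2 = 11. HB_7(11) = 7 + 4. Bump = 12. G_3 = 11.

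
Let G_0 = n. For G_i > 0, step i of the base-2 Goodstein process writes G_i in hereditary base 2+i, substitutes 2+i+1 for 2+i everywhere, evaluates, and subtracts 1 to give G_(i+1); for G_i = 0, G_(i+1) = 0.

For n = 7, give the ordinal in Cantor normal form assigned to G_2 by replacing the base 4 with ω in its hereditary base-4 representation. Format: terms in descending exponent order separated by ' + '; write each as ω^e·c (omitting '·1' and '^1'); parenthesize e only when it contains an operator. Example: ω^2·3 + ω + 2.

i=0: 7 = 2^2 + 2 + 1 (b=2); 2→3: 3^3 + 3 + 1 = 31; 31−1 = 30
i=1: 30 = 3^3 + 3 (b=3); 3→4: 4^4 + 4 = 260; 260−1 = 259

ω^ω + 3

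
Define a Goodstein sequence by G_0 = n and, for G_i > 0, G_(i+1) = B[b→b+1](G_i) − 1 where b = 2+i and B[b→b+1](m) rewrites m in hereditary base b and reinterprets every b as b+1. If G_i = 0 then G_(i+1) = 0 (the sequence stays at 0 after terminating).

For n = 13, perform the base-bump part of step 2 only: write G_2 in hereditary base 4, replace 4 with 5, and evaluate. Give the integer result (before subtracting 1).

[0] 13 ≡ 2^(2 + 1) + 2^2 + 1 (base 2). Lift 3: 109. −1: 108.
[1] 108 ≡ 3^(3 + 1) + 3^3 (base 3). Lift 4: 1280. −1: 1279.
[2] 1279 ≡ 4^(4 + 1) + 3·4^3 + 3·4^2 + 3·4 + 3 (base 4). Lift 5: 16093. −1: 16092.

16093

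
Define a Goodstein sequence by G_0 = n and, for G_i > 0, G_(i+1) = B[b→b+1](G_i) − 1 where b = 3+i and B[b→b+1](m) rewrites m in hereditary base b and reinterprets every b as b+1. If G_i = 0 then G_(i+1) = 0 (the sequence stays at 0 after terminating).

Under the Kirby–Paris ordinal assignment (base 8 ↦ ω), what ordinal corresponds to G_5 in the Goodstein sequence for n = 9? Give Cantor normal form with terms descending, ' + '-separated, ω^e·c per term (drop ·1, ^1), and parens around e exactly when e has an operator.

ω·2 + 7

(0) 9|_3 = 3^2 ↦ 4^2|_4 = 16 ⇒ 15
(1) 15|_4 = 3·4 + 3 ↦ 3·5 + 3|_5 = 18 ⇒ 17
(2) 17|_5 = 3·5 + 2 ↦ 3·6 + 2|_6 = 20 ⇒ 19
(3) 19|_6 = 3·6 + 1 ↦ 3·7 + 1|_7 = 22 ⇒ 21
(4) 21|_7 = 3·7 ↦ 3·8|_8 = 24 ⇒ 23
(5) 23|_8 = 2·8 + 7 ↦ 2·9 + 7|_9 = 25 ⇒ 24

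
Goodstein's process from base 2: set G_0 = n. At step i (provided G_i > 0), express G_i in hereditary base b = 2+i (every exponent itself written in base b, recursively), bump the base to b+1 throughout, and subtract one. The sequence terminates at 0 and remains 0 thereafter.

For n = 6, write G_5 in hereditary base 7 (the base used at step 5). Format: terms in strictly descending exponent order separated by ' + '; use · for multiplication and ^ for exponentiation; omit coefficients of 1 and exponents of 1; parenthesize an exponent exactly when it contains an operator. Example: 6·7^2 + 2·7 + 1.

step 0: 6 = 2^2 + 2; sub 3 for 2: 3^3 + 3; = 30; G_1 = 30−1 = 29
step 1: 29 = 3^3 + 2; sub 4 for 3: 4^4 + 2; = 258; G_2 = 258−1 = 257
step 2: 257 = 4^4 + 1; sub 5 for 4: 5^5 + 1; = 3126; G_3 = 3126−1 = 3125
step 3: 3125 = 5^5; sub 6 for 5: 6^6; = 46656; G_4 = 46656−1 = 46655
step 4: 46655 = 5·6^5 + 5·6^4 + 5·6^3 + 5·6^2 + 5·6 + 5; sub 7 for 6: 5·7^5 + 5·7^4 + 5·7^3 + 5·7^2 + 5·7 + 5; = 98040; G_5 = 98040−1 = 98039
step 5: 98039 = 5·7^5 + 5·7^4 + 5·7^3 + 5·7^2 + 5·7 + 4; sub 8 for 7: 5·8^5 + 5·8^4 + 5·8^3 + 5·8^2 + 5·8 + 4; = 187244; G_6 = 187244−1 = 187243

5·7^5 + 5·7^4 + 5·7^3 + 5·7^2 + 5·7 + 4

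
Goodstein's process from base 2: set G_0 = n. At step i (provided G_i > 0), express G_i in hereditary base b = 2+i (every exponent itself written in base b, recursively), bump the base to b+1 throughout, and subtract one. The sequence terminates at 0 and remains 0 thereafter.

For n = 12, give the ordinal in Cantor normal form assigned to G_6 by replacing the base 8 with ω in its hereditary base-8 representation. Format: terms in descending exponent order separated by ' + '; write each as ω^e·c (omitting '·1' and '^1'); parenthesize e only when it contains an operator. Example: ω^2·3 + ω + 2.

base 2: 12 = 2^(2 + 1) + 2^2; at 3: 3^(3 + 1) + 3^3 = 108; next = 107
base 3: 107 = 3^(3 + 1) + 2·3^2 + 2·3 + 2; at 4: 4^(4 + 1) + 2·4^2 + 2·4 + 2 = 1066; next = 1065
base 4: 1065 = 4^(4 + 1) + 2·4^2 + 2·4 + 1; at 5: 5^(5 + 1) + 2·5^2 + 2·5 + 1 = 15686; next = 15685
base 5: 15685 = 5^(5 + 1) + 2·5^2 + 2·5; at 6: 6^(6 + 1) + 2·6^2 + 2·6 = 280020; next = 280019
base 6: 280019 = 6^(6 + 1) + 2·6^2 + 6 + 5; at 7: 7^(7 + 1) + 2·7^2 + 7 + 5 = 5764911; next = 5764910
base 7: 5764910 = 7^(7 + 1) + 2·7^2 + 7 + 4; at 8: 8^(8 + 1) + 2·8^2 + 8 + 4 = 134217868; next = 134217867

ω^(ω + 1) + ω^2·2 + ω + 3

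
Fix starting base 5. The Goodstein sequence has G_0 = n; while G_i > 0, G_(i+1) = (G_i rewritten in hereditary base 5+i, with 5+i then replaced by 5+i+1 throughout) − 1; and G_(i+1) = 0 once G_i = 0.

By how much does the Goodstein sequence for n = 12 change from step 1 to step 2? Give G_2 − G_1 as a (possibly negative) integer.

1

12 —HB5→ 2·5 + 2 —bump→ 2·6 + 2 = 14 —(−1)→ 13
13 —HB6→ 2·6 + 1 —bump→ 2·7 + 1 = 15 —(−1)→ 14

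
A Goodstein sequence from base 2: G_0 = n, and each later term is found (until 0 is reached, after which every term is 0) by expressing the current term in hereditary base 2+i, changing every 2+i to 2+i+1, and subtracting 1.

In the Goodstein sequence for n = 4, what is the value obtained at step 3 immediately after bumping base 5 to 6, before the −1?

step 0: 4 = 2^2; sub 3 for 2: 3^3; = 27; G_1 = 27−1 = 26
step 1: 26 = 2·3^2 + 2·3 + 2; sub 4 for 3: 2·4^2 + 2·4 + 2; = 42; G_2 = 42−1 = 41
step 2: 41 = 2·4^2 + 2·4 + 1; sub 5 for 4: 2·5^2 + 2·5 + 1; = 61; G_3 = 61−1 = 60
step 3: 60 = 2·5^2 + 2·5; sub 6 for 5: 2·6^2 + 2·6; = 84; G_4 = 84−1 = 83

84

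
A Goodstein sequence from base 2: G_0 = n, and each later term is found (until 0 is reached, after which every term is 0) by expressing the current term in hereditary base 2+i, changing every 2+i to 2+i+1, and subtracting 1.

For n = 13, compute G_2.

i=0: 13 = 2^(2 + 1) + 2^2 + 1 (b=2); 2→3: 3^(3 + 1) + 3^3 + 1 = 109; 109−1 = 108
i=1: 108 = 3^(3 + 1) + 3^3 (b=3); 3→4: 4^(4 + 1) + 4^4 = 1280; 1280−1 = 1279

1279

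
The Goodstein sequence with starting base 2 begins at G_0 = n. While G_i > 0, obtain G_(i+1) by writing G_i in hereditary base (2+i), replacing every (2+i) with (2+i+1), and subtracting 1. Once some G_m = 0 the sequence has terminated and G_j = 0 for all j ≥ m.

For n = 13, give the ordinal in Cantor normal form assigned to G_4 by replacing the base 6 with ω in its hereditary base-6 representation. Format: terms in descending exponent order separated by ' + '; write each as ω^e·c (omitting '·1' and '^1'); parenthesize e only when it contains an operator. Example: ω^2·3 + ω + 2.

ω^(ω + 1) + ω^3·3 + ω^2·3 + ω·3 + 1

G_0=13  [base 2] 2^(2 + 1) + 2^2 + 1  →[2↦3]→  3^(3 + 1) + 3^3 + 1 = 109  −1 ⇒ G_1=108
G_1=108  [base 3] 3^(3 + 1) + 3^3  →[3↦4]→  4^(4 + 1) + 4^4 = 1280  −1 ⇒ G_2=1279
G_2=1279  [base 4] 4^(4 + 1) + 3·4^3 + 3·4^2 + 3·4 + 3  →[4↦5]→  5^(5 + 1) + 3·5^3 + 3·5^2 + 3·5 + 3 = 16093  −1 ⇒ G_3=16092
G_3=16092  [base 5] 5^(5 + 1) + 3·5^3 + 3·5^2 + 3·5 + 2  →[5↦6]→  6^(6 + 1) + 3·6^3 + 3·6^2 + 3·6 + 2 = 280712  −1 ⇒ G_4=280711
G_4=280711  [base 6] 6^(6 + 1) + 3·6^3 + 3·6^2 + 3·6 + 1  →[6↦7]→  7^(7 + 1) + 3·7^3 + 3·7^2 + 3·7 + 1 = 5765999  −1 ⇒ G_5=5765998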